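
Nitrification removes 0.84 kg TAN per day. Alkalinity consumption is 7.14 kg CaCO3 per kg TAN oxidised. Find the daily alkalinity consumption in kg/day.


Alkalinity factor: 7.14 kg CaCO3 consumed per kg TAN nitrified
alk = 0.84 kg TAN * 7.14 = 5.9976 kg CaCO3/day

5.9976 kg CaCO3/day


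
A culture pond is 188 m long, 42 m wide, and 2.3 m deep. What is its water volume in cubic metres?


Base area = L * W = 188 * 42 = 7896 m^2
Volume = area * depth = 7896 * 2.3 = 18160.8 m^3

18160.8 m^3


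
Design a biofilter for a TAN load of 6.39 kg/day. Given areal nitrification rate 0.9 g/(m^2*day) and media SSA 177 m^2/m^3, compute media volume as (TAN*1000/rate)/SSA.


A = 6.39*1000 / 0.9 = 7100 m^2
V = 7100 / 177 = 40.113

40.113 m^3


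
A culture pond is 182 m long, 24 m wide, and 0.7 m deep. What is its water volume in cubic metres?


Base area = L * W = 182 * 24 = 4368 m^2
Volume = area * depth = 4368 * 0.7 = 3057.6 m^3

3057.6 m^3


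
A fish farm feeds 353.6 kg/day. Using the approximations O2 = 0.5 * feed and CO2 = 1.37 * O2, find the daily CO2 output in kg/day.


O2 = 353.6 * 0.5 = 176.8
CO2 = 176.8 * 1.37 = 242.216

242.216 kg/day


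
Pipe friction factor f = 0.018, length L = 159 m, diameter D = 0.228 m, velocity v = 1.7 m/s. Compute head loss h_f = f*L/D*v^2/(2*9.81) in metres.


v^2 = 1.7^2 = 2.89 m^2/s^2
L/D = 159/0.228 = 697.36842
h_f = f*(L/D)*v^2/(2g) = 0.018 * 697.36842 * 2.89 / 19.62 = 1.84899 m

1.84899 m


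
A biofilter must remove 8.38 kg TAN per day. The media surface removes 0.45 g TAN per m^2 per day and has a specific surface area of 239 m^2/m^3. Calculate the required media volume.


A = 8.38*1000 / 0.45 = 18622.222 m^2
V = 18622.222 / 239 = 77.9172

77.9172 m^3


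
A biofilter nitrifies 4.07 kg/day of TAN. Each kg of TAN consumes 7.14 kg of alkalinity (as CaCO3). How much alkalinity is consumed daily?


Alkalinity factor: 7.14 kg CaCO3 consumed per kg TAN nitrified
alk = 4.07 kg TAN * 7.14 = 29.0598 kg CaCO3/day

29.0598 kg CaCO3/day


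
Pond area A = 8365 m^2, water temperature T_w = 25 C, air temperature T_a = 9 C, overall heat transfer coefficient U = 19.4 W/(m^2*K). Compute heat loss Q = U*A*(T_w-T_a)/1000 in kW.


Temperature difference dT = 25 - 9 = 16 K
Heat loss (W) = U * A * dT = 19.4 * 8365 * 16 = 2596496 W
Convert to kW: 2596496 / 1000 = 2596.496 kW

2596.496 kW


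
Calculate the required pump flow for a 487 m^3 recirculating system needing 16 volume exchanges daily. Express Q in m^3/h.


Daily recirculation volume = 487 m^3 * 16 = 7792 m^3/day
Flow rate Q = daily volume / 24 h = 7792 / 24 = 324.667 m^3/h

324.667 m^3/h


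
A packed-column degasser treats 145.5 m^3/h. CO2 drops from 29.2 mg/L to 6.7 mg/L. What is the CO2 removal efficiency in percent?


CO2_out / CO2_in = 6.7 / 29.2 = 0.22945205
Fraction remaining = 0.22945205
efficiency = (1 - 0.22945205) * 100 = 77.0548 %

77.0548 %


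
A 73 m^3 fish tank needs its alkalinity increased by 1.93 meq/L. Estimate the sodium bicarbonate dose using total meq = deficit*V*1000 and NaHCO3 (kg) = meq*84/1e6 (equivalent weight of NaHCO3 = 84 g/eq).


Tank volume in L = 73 m^3 * 1000 = 73000 L
Total meq required = 1.93 meq/L * 73000 L = 140890 meq
NaHCO3 mass = 140890 meq * 84 mg/meq / 1e6 = 11.8348 kg

11.8348 kg


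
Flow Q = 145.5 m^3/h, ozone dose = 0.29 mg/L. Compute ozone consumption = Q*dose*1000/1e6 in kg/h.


O3 demand (mg/h) = Q * dose * 1000 = 145.5 * 0.29 * 1000 = 42195 mg/h
Convert mg to kg: 42195 / 1e6 = 0.042195 kg/h

0.042195 kg/h


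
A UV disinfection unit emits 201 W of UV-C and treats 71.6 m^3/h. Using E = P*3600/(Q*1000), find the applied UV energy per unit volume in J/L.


Energy delivered per hour = 201 W * 3600 s = 723600 J/h
Volume treated per hour = 71.6 m^3/h * 1000 = 71600 L/h
dose = 723600 / 71600 = 10.1061 J/L

10.1061 J/L


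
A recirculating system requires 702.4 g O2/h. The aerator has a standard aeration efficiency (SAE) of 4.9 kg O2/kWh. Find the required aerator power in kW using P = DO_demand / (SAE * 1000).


SAE in g O2/kWh = 4.9 * 1000 = 4900 g/kWh
P = DO_demand / SAE_g = 702.4 / 4900 = 0.143347 kW

0.143347 kW


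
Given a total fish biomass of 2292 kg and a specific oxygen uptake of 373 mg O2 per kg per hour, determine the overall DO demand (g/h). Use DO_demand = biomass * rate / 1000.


Total O2 consumption (mg/h) = 2292 kg * 373 mg/(kg*h) = 854916 mg/h
Convert to g/h: 854916 / 1000 = 854.916 g/h

854.916 g/h


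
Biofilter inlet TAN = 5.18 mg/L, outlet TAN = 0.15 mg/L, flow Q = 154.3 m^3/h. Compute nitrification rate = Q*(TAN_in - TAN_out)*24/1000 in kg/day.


Concentration drop: TAN_in - TAN_out = 5.18 - 0.15 = 5.03 mg/L
Hourly TAN removed = Q * dTAN = 154.3 m^3/h * 5.03 mg/L = 776.129 g/h  (m^3/h * mg/L = g/h)
Daily TAN removed = 776.129 * 24 = 18627.096 g/day
Convert to kg/day: 18627.096 / 1000 = 18.627096 kg/day

18.627096 kg/day


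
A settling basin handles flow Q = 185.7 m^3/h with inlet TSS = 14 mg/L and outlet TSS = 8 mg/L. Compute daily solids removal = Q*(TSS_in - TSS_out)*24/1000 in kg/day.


Concentration drop: TSS_in - TSS_out = 14 - 8 = 6 mg/L
Hourly solids removed = Q * dTSS = 185.7 m^3/h * 6 mg/L = 1114.2 g/h  (m^3/h * mg/L = g/h)
Daily solids removed = 1114.2 * 24 = 26740.8 g/day
Convert g to kg: 26740.8 / 1000 = 26.7408 kg/day

26.7408 kg/day


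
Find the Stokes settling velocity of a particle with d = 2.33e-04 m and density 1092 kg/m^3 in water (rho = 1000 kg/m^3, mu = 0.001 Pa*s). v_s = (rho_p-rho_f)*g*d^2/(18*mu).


Density difference: rho_p - rho_f = 1092 - 1000 = 92 kg/m^3
d^2 = (2.33e-04)^2 = 5.4289e-08 m^2
Numerator = (rho_p - rho_f) * g * d^2 = 92 * 9.81 * 5.4289e-08 = 4.8996908e-05
Denominator = 18 * mu = 18 * 0.001 = 0.018
v_s = 4.8996908e-05 / 0.018 = 0.00272205 m/s
Check: Re = rho_f * v_s * d / mu = 1000 * 0.00272205 * 2.33e-04 / 0.001 = 0.634 < 1, so Stokes' law applies.

0.00272205 m/s


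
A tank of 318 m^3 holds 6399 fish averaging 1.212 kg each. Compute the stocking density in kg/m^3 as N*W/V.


Total biomass = 6399 fish * 1.212 kg = 7755.588 kg
Density = total biomass / volume = 7755.588 / 318 = 24.3886 kg/m^3

24.3886 kg/m^3


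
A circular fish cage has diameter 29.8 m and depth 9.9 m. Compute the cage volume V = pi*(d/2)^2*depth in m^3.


r = d/2 = 29.8/2 = 14.9 m
Base area = pi*r^2 = pi*14.9^2 = 697.46499 m^2
Volume = 697.46499 * 9.9 = 6904.9 m^3

6904.9 m^3


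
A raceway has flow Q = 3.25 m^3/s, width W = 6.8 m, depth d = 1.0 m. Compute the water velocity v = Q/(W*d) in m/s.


Cross-sectional area = W * d = 6.8 * 1.0 = 6.8 m^2
Velocity = Q / A = 3.25 / 6.8 = 0.477941 m/s

0.477941 m/s


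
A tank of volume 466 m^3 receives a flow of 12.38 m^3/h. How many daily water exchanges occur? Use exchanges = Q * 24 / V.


Daily flow volume = 12.38 m^3/h * 24 h = 297.12 m^3/day
Exchanges = daily flow / tank volume = 297.12 / 466 = 0.637597 exchanges/day

0.637597 exchanges/day


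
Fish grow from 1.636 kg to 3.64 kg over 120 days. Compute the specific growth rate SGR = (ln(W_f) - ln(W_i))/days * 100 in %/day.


ln(W_f) = ln(3.64) = 1.2919837
ln(W_i) = ln(1.636) = 0.49225424
ln(W_f) - ln(W_i) = 1.2919837 - 0.49225424 = 0.79972946
SGR = 0.79972946 / 120 * 100 = 0.666441 %/day

0.666441 %/day


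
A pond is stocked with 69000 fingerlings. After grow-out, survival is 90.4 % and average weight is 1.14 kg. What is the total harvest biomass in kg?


Survivors = 69000 * 90.4/100 = 62376 fish
Harvest biomass = survivors * W_f = 62376 * 1.14 = 71108.64 kg

71108.64 kg


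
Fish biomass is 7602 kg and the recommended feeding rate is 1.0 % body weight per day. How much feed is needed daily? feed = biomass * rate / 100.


Feeding rate fraction = 1.0% / 100 = 0.01
Daily feed = 7602 kg * 0.01 = 76.02 kg/day

76.02 kg/day


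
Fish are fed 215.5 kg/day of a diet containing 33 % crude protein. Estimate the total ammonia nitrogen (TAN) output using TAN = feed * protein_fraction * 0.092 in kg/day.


Protein in feed = 215.5 * 33/100 = 71.115 kg/day
TAN = protein * 0.092 = 71.115 * 0.092 = 6.54258 kg/day

6.54258 kg/day


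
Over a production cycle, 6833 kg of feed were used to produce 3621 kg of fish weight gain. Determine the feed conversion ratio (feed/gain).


FCR = feed consumed / weight gained
FCR = 6833 kg / 3621 kg = 1.88705

1.88705


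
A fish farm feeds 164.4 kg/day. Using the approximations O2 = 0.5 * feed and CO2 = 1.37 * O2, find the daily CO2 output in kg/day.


O2 = 164.4 * 0.5 = 82.2
CO2 = 82.2 * 1.37 = 112.614

112.614 kg/day


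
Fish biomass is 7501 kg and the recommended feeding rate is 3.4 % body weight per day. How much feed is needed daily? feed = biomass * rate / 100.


Feeding rate fraction = 3.4% / 100 = 0.034
Daily feed = 7501 kg * 0.034 = 255.034 kg/day

255.034 kg/day


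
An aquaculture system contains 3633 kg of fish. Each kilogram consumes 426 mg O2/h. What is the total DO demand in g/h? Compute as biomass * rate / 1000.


Total O2 consumption (mg/h) = 3633 kg * 426 mg/(kg*h) = 1547658 mg/h
Convert to g/h: 1547658 / 1000 = 1547.658 g/h

1547.658 g/h


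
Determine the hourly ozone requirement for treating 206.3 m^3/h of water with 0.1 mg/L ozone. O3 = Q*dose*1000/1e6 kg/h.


O3 demand (mg/h) = Q * dose * 1000 = 206.3 * 0.1 * 1000 = 20630 mg/h
Convert mg to kg: 20630 / 1e6 = 0.02063 kg/h

0.02063 kg/h


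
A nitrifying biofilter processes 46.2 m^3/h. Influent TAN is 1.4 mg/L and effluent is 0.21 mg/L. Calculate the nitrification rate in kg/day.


Concentration drop: TAN_in - TAN_out = 1.4 - 0.21 = 1.19 mg/L
Hourly TAN removed = Q * dTAN = 46.2 m^3/h * 1.19 mg/L = 54.978 g/h  (m^3/h * mg/L = g/h)
Daily TAN removed = 54.978 * 24 = 1319.472 g/day
Convert to kg/day: 1319.472 / 1000 = 1.319472 kg/day

1.319472 kg/day


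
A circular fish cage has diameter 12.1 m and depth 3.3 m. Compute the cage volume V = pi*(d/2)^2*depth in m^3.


r = d/2 = 12.1/2 = 6.05 m
Base area = pi*r^2 = pi*6.05^2 = 114.99015 m^2
Volume = 114.99015 * 3.3 = 379.467 m^3

379.467 m^3


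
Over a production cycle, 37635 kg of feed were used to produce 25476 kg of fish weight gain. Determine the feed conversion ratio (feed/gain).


FCR = feed consumed / weight gained
FCR = 37635 kg / 25476 kg = 1.47727

1.47727


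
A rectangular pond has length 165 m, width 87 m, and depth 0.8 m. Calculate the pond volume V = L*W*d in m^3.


Base area = L * W = 165 * 87 = 14355 m^2
Volume = area * depth = 14355 * 0.8 = 11484 m^3

11484 m^3


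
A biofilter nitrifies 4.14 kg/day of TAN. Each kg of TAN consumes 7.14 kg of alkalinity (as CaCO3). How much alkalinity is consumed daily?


Alkalinity factor: 7.14 kg CaCO3 consumed per kg TAN nitrified
alk = 4.14 kg TAN * 7.14 = 29.5596 kg CaCO3/day

29.5596 kg CaCO3/day


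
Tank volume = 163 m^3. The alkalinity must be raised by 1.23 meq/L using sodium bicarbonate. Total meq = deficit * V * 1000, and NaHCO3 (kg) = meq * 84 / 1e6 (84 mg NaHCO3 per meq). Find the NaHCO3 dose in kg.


Tank volume in L = 163 m^3 * 1000 = 163000 L
Total meq required = 1.23 meq/L * 163000 L = 200490 meq
NaHCO3 mass = 200490 meq * 84 mg/meq / 1e6 = 16.8412 kg

16.8412 kg


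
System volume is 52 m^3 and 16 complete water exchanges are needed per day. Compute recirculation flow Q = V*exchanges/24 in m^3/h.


Daily recirculation volume = 52 m^3 * 16 = 832 m^3/day
Flow rate Q = daily volume / 24 h = 832 / 24 = 34.6667 m^3/h

34.6667 m^3/h


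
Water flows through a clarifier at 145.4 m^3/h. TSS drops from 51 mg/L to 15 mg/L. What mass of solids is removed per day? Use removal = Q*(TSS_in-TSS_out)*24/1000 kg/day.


Concentration drop: TSS_in - TSS_out = 51 - 15 = 36 mg/L
Hourly solids removed = Q * dTSS = 145.4 m^3/h * 36 mg/L = 5234.4 g/h  (m^3/h * mg/L = g/h)
Daily solids removed = 5234.4 * 24 = 125625.6 g/day
Convert g to kg: 125625.6 / 1000 = 125.6256 kg/day

125.6256 kg/day


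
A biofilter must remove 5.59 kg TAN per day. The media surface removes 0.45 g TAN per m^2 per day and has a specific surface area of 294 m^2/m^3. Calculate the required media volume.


A = 5.59*1000 / 0.45 = 12422.222 m^2
V = 12422.222 / 294 = 42.2525

42.2525 m^3


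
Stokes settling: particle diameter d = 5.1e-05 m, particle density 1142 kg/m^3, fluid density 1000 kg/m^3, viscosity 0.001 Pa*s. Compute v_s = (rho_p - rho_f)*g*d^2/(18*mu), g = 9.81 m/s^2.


Density difference: rho_p - rho_f = 1142 - 1000 = 142 kg/m^3
d^2 = (5.1e-05)^2 = 2.601e-09 m^2
Numerator = (rho_p - rho_f) * g * d^2 = 142 * 9.81 * 2.601e-09 = 3.623245e-06
Denominator = 18 * mu = 18 * 0.001 = 0.018
v_s = 3.623245e-06 / 0.018 = 2.01291e-04 m/s
Check: Re = rho_f * v_s * d / mu = 1000 * 2.01291e-04 * 5.1e-05 / 0.001 = 0.0103 < 1, so Stokes' law applies.

2.01291e-04 m/s


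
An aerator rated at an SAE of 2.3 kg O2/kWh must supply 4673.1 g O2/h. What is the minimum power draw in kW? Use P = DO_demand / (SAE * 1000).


SAE in g O2/kWh = 2.3 * 1000 = 2300 g/kWh
P = DO_demand / SAE_g = 4673.1 / 2300 = 2.03178 kW

2.03178 kW


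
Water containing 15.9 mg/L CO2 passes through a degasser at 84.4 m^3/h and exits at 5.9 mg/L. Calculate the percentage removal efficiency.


CO2_out / CO2_in = 5.9 / 15.9 = 0.37106918
Fraction remaining = 0.37106918
efficiency = (1 - 0.37106918) * 100 = 62.8931 %

62.8931 %


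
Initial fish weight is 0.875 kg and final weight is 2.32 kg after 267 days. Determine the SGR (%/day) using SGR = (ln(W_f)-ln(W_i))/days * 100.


ln(W_f) = ln(2.32) = 0.84156719
ln(W_i) = ln(0.875) = -0.13353139
ln(W_f) - ln(W_i) = 0.84156719 - -0.13353139 = 0.97509858
SGR = 0.97509858 / 267 * 100 = 0.365205 %/day

0.365205 %/day


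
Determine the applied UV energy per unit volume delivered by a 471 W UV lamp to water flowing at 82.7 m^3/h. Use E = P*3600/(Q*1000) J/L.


Energy delivered per hour = 471 W * 3600 s = 1695600 J/h
Volume treated per hour = 82.7 m^3/h * 1000 = 82700 L/h
dose = 1695600 / 82700 = 20.503 J/L

20.503 J/L


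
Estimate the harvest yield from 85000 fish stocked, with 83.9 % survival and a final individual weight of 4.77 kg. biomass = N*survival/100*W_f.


Survivors = 85000 * 83.9/100 = 71315 fish
Harvest biomass = survivors * W_f = 71315 * 4.77 = 340172.55 kg

340172.55 kg


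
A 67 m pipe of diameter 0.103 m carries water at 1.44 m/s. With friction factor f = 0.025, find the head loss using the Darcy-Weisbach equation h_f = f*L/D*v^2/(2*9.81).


v^2 = 1.44^2 = 2.0736 m^2/s^2
L/D = 67/0.103 = 650.48544
h_f = f*(L/D)*v^2/(2g) = 0.025 * 650.48544 * 2.0736 / 19.62 = 1.71871 m

1.71871 m


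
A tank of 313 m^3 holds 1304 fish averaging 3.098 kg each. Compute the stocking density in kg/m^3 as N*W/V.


Total biomass = 1304 fish * 3.098 kg = 4039.792 kg
Density = total biomass / volume = 4039.792 / 313 = 12.9067 kg/m^3

12.9067 kg/m^3


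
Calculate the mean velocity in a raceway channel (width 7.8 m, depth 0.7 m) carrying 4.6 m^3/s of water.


Cross-sectional area = W * d = 7.8 * 0.7 = 5.46 m^2
Velocity = Q / A = 4.6 / 5.46 = 0.842491 m/s

0.842491 m/s


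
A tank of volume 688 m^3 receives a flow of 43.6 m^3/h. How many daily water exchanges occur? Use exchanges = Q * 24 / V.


Daily flow volume = 43.6 m^3/h * 24 h = 1046.4 m^3/day
Exchanges = daily flow / tank volume = 1046.4 / 688 = 1.52093 exchanges/day

1.52093 exchanges/day


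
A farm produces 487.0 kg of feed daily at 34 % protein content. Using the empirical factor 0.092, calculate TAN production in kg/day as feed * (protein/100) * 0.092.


Protein in feed = 487.0 * 34/100 = 165.58 kg/day
TAN = protein * 0.092 = 165.58 * 0.092 = 15.23336 kg/day

15.23336 kg/day


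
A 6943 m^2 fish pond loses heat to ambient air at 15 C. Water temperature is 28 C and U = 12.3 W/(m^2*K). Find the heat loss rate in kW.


Temperature difference dT = 28 - 15 = 13 K
Heat loss (W) = U * A * dT = 12.3 * 6943 * 13 = 1110185.7 W
Convert to kW: 1110185.7 / 1000 = 1110.1857 kW

1110.1857 kW


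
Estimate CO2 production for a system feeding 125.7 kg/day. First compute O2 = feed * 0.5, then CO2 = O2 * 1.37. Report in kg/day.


O2 = 125.7 * 0.5 = 62.85
CO2 = 62.85 * 1.37 = 86.1045

86.1045 kg/day


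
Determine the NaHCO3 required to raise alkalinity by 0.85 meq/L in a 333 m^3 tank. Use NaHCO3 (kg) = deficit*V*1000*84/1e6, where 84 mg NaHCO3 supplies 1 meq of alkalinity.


Tank volume in L = 333 m^3 * 1000 = 333000 L
Total meq required = 0.85 meq/L * 333000 L = 283050 meq
NaHCO3 mass = 283050 meq * 84 mg/meq / 1e6 = 23.7762 kg

23.7762 kg


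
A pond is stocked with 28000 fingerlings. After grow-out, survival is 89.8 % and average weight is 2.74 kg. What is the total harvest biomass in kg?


Survivors = 28000 * 89.8/100 = 25144 fish
Harvest biomass = survivors * W_f = 25144 * 2.74 = 68894.56 kg

68894.56 kg


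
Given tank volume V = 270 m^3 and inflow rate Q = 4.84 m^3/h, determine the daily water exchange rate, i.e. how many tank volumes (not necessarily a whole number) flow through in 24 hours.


Daily flow volume = 4.84 m^3/h * 24 h = 116.16 m^3/day
Exchanges = daily flow / tank volume = 116.16 / 270 = 0.430222 exchanges/day

0.430222 exchanges/day


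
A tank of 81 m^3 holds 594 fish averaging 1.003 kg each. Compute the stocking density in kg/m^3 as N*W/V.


Total biomass = 594 fish * 1.003 kg = 595.782 kg
Density = total biomass / volume = 595.782 / 81 = 7.35533 kg/m^3

7.35533 kg/m^3


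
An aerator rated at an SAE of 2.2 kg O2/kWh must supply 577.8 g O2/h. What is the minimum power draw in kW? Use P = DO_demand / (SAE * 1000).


SAE in g O2/kWh = 2.2 * 1000 = 2200 g/kWh
P = DO_demand / SAE_g = 577.8 / 2200 = 0.262636 kW

0.262636 kW


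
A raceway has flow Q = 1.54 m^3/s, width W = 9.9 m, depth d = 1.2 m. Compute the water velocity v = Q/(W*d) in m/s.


Cross-sectional area = W * d = 9.9 * 1.2 = 11.88 m^2
Velocity = Q / A = 1.54 / 11.88 = 0.12963 m/s

0.12963 m/s


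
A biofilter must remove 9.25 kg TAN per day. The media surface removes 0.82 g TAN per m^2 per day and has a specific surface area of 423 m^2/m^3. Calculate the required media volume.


A = 9.25*1000 / 0.82 = 11280.488 m^2
V = 11280.488 / 423 = 26.6678

26.6678 m^3


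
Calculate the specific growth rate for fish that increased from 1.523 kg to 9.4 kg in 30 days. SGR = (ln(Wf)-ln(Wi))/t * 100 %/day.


ln(W_f) = ln(9.4) = 2.2407097
ln(W_i) = ln(1.523) = 0.42068207
ln(W_f) - ln(W_i) = 2.2407097 - 0.42068207 = 1.8200276
SGR = 1.8200276 / 30 * 100 = 6.06676 %/day

6.06676 %/day


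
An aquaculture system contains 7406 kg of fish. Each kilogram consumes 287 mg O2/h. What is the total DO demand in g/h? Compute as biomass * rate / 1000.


Total O2 consumption (mg/h) = 7406 kg * 287 mg/(kg*h) = 2125522 mg/h
Convert to g/h: 2125522 / 1000 = 2125.522 g/h

2125.522 g/h


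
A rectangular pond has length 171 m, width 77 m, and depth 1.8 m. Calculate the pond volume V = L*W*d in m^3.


Base area = L * W = 171 * 77 = 13167 m^2
Volume = area * depth = 13167 * 1.8 = 23700.6 m^3

23700.6 m^3


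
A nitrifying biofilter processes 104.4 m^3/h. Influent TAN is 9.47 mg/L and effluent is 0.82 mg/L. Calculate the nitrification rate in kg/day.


Concentration drop: TAN_in - TAN_out = 9.47 - 0.82 = 8.65 mg/L
Hourly TAN removed = Q * dTAN = 104.4 m^3/h * 8.65 mg/L = 903.06 g/h  (m^3/h * mg/L = g/h)
Daily TAN removed = 903.06 * 24 = 21673.44 g/day
Convert to kg/day: 21673.44 / 1000 = 21.67344 kg/day

21.67344 kg/day


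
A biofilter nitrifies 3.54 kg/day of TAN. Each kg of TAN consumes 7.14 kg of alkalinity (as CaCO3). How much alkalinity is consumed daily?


Alkalinity factor: 7.14 kg CaCO3 consumed per kg TAN nitrified
alk = 3.54 kg TAN * 7.14 = 25.2756 kg CaCO3/day

25.2756 kg CaCO3/day


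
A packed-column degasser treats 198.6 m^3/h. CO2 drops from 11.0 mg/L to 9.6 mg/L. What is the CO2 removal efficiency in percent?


CO2_out / CO2_in = 9.6 / 11.0 = 0.87272727
Fraction remaining = 0.87272727
efficiency = (1 - 0.87272727) * 100 = 12.7273 %

12.7273 %


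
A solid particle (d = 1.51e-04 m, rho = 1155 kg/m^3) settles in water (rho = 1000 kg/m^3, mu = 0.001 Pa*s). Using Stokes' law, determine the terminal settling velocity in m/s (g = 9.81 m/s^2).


Density difference: rho_p - rho_f = 1155 - 1000 = 155 kg/m^3
d^2 = (1.51e-04)^2 = 2.2801e-08 m^2
Numerator = (rho_p - rho_f) * g * d^2 = 155 * 9.81 * 2.2801e-08 = 3.4670061e-05
Denominator = 18 * mu = 18 * 0.001 = 0.018
v_s = 3.4670061e-05 / 0.018 = 0.00192611 m/s
Check: Re = rho_f * v_s * d / mu = 1000 * 0.00192611 * 1.51e-04 / 0.001 = 0.291 < 1, so Stokes' law applies.

0.00192611 m/s


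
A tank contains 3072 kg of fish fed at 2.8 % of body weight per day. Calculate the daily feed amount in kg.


Feeding rate fraction = 2.8% / 100 = 0.028
Daily feed = 3072 kg * 0.028 = 86.016 kg/day

86.016 kg/day


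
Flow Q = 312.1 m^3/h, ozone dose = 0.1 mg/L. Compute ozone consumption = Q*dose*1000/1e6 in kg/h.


O3 demand (mg/h) = Q * dose * 1000 = 312.1 * 0.1 * 1000 = 31210 mg/h
Convert mg to kg: 31210 / 1e6 = 0.03121 kg/h

0.03121 kg/h


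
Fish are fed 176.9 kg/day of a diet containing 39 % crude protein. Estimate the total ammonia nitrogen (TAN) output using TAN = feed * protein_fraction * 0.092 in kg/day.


Protein in feed = 176.9 * 39/100 = 68.991 kg/day
TAN = protein * 0.092 = 68.991 * 0.092 = 6.347172 kg/day

6.347172 kg/day


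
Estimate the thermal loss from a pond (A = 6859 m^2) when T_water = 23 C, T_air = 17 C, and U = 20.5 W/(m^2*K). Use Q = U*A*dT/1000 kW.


Temperature difference dT = 23 - 17 = 6 K
Heat loss (W) = U * A * dT = 20.5 * 6859 * 6 = 843657 W
Convert to kW: 843657 / 1000 = 843.657 kW

843.657 kW


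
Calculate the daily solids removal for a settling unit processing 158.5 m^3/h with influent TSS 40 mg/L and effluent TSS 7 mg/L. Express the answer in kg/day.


Concentration drop: TSS_in - TSS_out = 40 - 7 = 33 mg/L
Hourly solids removed = Q * dTSS = 158.5 m^3/h * 33 mg/L = 5230.5 g/h  (m^3/h * mg/L = g/h)
Daily solids removed = 5230.5 * 24 = 125532 g/day
Convert g to kg: 125532 / 1000 = 125.532 kg/day

125.532 kg/day


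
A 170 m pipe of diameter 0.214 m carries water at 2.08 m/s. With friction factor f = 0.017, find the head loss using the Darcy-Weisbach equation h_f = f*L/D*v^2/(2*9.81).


v^2 = 2.08^2 = 4.3264 m^2/s^2
L/D = 170/0.214 = 794.39252
h_f = f*(L/D)*v^2/(2g) = 0.017 * 794.39252 * 4.3264 / 19.62 = 2.97791 m

2.97791 m


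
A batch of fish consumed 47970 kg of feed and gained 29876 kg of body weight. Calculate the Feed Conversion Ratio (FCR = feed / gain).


FCR = feed consumed / weight gained
FCR = 47970 kg / 29876 kg = 1.60564

1.60564


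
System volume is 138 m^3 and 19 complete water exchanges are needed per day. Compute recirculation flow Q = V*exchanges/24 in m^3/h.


Daily recirculation volume = 138 m^3 * 19 = 2622 m^3/day
Flow rate Q = daily volume / 24 h = 2622 / 24 = 109.25 m^3/h

109.25 m^3/h


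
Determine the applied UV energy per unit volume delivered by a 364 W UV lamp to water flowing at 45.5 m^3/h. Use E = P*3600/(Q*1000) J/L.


Energy delivered per hour = 364 W * 3600 s = 1310400 J/h
Volume treated per hour = 45.5 m^3/h * 1000 = 45500 L/h
dose = 1310400 / 45500 = 28.8 J/L

28.8 J/L


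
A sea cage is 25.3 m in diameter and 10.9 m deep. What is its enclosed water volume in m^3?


r = d/2 = 25.3/2 = 12.65 m
Base area = pi*r^2 = pi*12.65^2 = 502.72551 m^2
Volume = 502.72551 * 10.9 = 5479.71 m^3

5479.71 m^3


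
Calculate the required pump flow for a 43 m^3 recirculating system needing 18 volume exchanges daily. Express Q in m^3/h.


Daily recirculation volume = 43 m^3 * 18 = 774 m^3/day
Flow rate Q = daily volume / 24 h = 774 / 24 = 32.25 m^3/h

32.25 m^3/h


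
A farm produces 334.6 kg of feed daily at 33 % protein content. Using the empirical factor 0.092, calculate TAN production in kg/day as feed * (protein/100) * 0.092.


Protein in feed = 334.6 * 33/100 = 110.418 kg/day
TAN = protein * 0.092 = 110.418 * 0.092 = 10.158456 kg/day

10.158456 kg/day


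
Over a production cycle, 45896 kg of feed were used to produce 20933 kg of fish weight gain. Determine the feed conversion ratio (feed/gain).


FCR = feed consumed / weight gained
FCR = 45896 kg / 20933 kg = 2.19252

2.19252


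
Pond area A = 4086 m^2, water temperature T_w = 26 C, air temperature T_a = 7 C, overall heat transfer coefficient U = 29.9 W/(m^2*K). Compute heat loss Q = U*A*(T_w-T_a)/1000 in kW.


Temperature difference dT = 26 - 7 = 19 K
Heat loss (W) = U * A * dT = 29.9 * 4086 * 19 = 2321256.6 W
Convert to kW: 2321256.6 / 1000 = 2321.2566 kW

2321.2566 kW


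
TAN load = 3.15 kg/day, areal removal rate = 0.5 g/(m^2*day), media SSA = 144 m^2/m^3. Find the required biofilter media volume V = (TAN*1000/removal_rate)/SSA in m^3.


A = 3.15*1000 / 0.5 = 6300 m^2
V = 6300 / 144 = 43.75

43.75 m^3


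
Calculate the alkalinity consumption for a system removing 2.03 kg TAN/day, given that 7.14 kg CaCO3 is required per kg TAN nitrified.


Alkalinity factor: 7.14 kg CaCO3 consumed per kg TAN nitrified
alk = 2.03 kg TAN * 7.14 = 14.4942 kg CaCO3/day

14.4942 kg CaCO3/day


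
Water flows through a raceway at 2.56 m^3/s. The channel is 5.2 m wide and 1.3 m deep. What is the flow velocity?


Cross-sectional area = W * d = 5.2 * 1.3 = 6.76 m^2
Velocity = Q / A = 2.56 / 6.76 = 0.378698 m/s

0.378698 m/s


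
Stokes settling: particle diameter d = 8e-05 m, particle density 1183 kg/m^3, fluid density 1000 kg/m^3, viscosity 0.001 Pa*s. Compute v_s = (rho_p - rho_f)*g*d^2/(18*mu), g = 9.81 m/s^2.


Density difference: rho_p - rho_f = 1183 - 1000 = 183 kg/m^3
d^2 = (8e-05)^2 = 6.4e-09 m^2
Numerator = (rho_p - rho_f) * g * d^2 = 183 * 9.81 * 6.4e-09 = 1.1489472e-05
Denominator = 18 * mu = 18 * 0.001 = 0.018
v_s = 1.1489472e-05 / 0.018 = 6.38304e-04 m/s
Check: Re = rho_f * v_s * d / mu = 1000 * 6.38304e-04 * 8e-05 / 0.001 = 0.0511 < 1, so Stokes' law applies.

6.38304e-04 m/s


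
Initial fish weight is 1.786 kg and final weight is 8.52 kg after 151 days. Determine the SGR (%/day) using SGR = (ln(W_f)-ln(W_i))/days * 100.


ln(W_f) = ln(8.52) = 2.1424163
ln(W_i) = ln(1.786) = 0.57997848
ln(W_f) - ln(W_i) = 2.1424163 - 0.57997848 = 1.5624378
SGR = 1.5624378 / 151 * 100 = 1.03473 %/day

1.03473 %/day


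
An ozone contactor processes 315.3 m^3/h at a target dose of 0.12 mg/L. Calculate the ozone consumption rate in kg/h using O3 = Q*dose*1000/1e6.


O3 demand (mg/h) = Q * dose * 1000 = 315.3 * 0.12 * 1000 = 37836 mg/h
Convert mg to kg: 37836 / 1e6 = 0.037836 kg/h

0.037836 kg/h


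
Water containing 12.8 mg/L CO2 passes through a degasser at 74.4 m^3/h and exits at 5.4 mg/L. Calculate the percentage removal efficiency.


CO2_out / CO2_in = 5.4 / 12.8 = 0.421875
Fraction remaining = 0.421875
efficiency = (1 - 0.421875) * 100 = 57.8125 %

57.8125 %


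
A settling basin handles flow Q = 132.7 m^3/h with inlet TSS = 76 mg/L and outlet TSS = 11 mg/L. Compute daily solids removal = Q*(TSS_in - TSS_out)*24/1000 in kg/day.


Concentration drop: TSS_in - TSS_out = 76 - 11 = 65 mg/L
Hourly solids removed = Q * dTSS = 132.7 m^3/h * 65 mg/L = 8625.5 g/h  (m^3/h * mg/L = g/h)
Daily solids removed = 8625.5 * 24 = 207012 g/day
Convert g to kg: 207012 / 1000 = 207.012 kg/day

207.012 kg/day


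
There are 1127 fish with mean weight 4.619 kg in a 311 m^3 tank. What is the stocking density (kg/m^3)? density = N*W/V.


Total biomass = 1127 fish * 4.619 kg = 5205.613 kg
Density = total biomass / volume = 5205.613 / 311 = 16.7383 kg/m^3

16.7383 kg/m^3


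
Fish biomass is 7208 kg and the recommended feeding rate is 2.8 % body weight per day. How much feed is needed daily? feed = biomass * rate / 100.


Feeding rate fraction = 2.8% / 100 = 0.028
Daily feed = 7208 kg * 0.028 = 201.824 kg/day

201.824 kg/day


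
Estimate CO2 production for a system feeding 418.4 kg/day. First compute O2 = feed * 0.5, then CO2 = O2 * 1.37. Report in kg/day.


O2 = 418.4 * 0.5 = 209.2
CO2 = 209.2 * 1.37 = 286.604

286.604 kg/day


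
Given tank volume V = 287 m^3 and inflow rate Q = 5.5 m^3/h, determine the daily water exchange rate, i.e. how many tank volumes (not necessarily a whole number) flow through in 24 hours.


Daily flow volume = 5.5 m^3/h * 24 h = 132 m^3/day
Exchanges = daily flow / tank volume = 132 / 287 = 0.45993 exchanges/day

0.45993 exchanges/day


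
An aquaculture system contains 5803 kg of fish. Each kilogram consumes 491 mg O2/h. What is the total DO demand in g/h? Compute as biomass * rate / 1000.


Total O2 consumption (mg/h) = 5803 kg * 491 mg/(kg*h) = 2849273 mg/h
Convert to g/h: 2849273 / 1000 = 2849.273 g/h

2849.273 g/h


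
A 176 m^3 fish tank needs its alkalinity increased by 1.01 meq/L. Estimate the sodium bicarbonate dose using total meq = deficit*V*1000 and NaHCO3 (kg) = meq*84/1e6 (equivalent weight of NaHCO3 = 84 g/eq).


Tank volume in L = 176 m^3 * 1000 = 176000 L
Total meq required = 1.01 meq/L * 176000 L = 177760 meq
NaHCO3 mass = 177760 meq * 84 mg/meq / 1e6 = 14.9318 kg

14.9318 kg


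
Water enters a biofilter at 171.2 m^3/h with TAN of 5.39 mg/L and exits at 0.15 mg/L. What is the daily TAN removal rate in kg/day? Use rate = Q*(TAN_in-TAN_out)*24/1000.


Concentration drop: TAN_in - TAN_out = 5.39 - 0.15 = 5.24 mg/L
Hourly TAN removed = Q * dTAN = 171.2 m^3/h * 5.24 mg/L = 897.088 g/h  (m^3/h * mg/L = g/h)
Daily TAN removed = 897.088 * 24 = 21530.112 g/day
Convert to kg/day: 21530.112 / 1000 = 21.530112 kg/day

21.530112 kg/day


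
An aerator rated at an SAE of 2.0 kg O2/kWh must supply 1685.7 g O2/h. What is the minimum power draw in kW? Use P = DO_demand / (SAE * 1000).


SAE in g O2/kWh = 2.0 * 1000 = 2000 g/kWh
P = DO_demand / SAE_g = 1685.7 / 2000 = 0.84285 kW

0.84285 kW


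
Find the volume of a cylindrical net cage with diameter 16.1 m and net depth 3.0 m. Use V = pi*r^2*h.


r = d/2 = 16.1/2 = 8.05 m
Base area = pi*r^2 = pi*8.05^2 = 203.58306 m^2
Volume = 203.58306 * 3.0 = 610.749 m^3

610.749 m^3


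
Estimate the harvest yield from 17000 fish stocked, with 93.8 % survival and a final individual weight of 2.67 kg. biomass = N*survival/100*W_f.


Survivors = 17000 * 93.8/100 = 15946 fish
Harvest biomass = survivors * W_f = 15946 * 2.67 = 42575.82 kg

42575.82 kg


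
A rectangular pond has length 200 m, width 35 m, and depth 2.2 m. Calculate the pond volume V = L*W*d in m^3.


Base area = L * W = 200 * 35 = 7000 m^2
Volume = area * depth = 7000 * 2.2 = 15400 m^3

15400 m^3


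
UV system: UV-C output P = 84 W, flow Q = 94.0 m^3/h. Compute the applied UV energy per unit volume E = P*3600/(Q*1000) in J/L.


Energy delivered per hour = 84 W * 3600 s = 302400 J/h
Volume treated per hour = 94.0 m^3/h * 1000 = 94000 L/h
dose = 302400 / 94000 = 3.21702 J/L

3.21702 J/L


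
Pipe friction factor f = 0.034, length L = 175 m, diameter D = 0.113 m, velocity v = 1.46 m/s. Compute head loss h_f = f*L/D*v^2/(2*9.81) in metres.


v^2 = 1.46^2 = 2.1316 m^2/s^2
L/D = 175/0.113 = 1548.6726
h_f = f*(L/D)*v^2/(2g) = 0.034 * 1548.6726 * 2.1316 / 19.62 = 5.72065 m

5.72065 m


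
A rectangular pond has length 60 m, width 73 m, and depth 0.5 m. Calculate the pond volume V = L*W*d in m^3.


Base area = L * W = 60 * 73 = 4380 m^2
Volume = area * depth = 4380 * 0.5 = 2190 m^3

2190 m^3


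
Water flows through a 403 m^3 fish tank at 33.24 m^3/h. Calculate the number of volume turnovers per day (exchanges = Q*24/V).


Daily flow volume = 33.24 m^3/h * 24 h = 797.76 m^3/day
Exchanges = daily flow / tank volume = 797.76 / 403 = 1.97955 exchanges/day

1.97955 exchanges/day


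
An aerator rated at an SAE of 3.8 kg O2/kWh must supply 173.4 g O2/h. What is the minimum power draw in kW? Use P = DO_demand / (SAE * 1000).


SAE in g O2/kWh = 3.8 * 1000 = 3800 g/kWh
P = DO_demand / SAE_g = 173.4 / 3800 = 0.0456316 kW

0.0456316 kW


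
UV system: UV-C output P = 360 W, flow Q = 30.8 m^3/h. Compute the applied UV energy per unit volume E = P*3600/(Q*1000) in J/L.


Energy delivered per hour = 360 W * 3600 s = 1296000 J/h
Volume treated per hour = 30.8 m^3/h * 1000 = 30800 L/h
dose = 1296000 / 30800 = 42.0779 J/L

42.0779 J/L


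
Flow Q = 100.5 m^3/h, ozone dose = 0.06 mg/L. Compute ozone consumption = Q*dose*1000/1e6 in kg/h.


O3 demand (mg/h) = Q * dose * 1000 = 100.5 * 0.06 * 1000 = 6030 mg/h
Convert mg to kg: 6030 / 1e6 = 0.00603 kg/h

0.00603 kg/h


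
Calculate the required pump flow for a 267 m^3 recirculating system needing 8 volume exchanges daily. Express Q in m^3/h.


Daily recirculation volume = 267 m^3 * 8 = 2136 m^3/day
Flow rate Q = daily volume / 24 h = 2136 / 24 = 89 m^3/h

89 m^3/h


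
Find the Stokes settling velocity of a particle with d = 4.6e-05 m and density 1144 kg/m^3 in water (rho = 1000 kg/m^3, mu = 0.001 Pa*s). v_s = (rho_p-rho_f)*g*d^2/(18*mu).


Density difference: rho_p - rho_f = 1144 - 1000 = 144 kg/m^3
d^2 = (4.6e-05)^2 = 2.116e-09 m^2
Numerator = (rho_p - rho_f) * g * d^2 = 144 * 9.81 * 2.116e-09 = 2.9891462e-06
Denominator = 18 * mu = 18 * 0.001 = 0.018
v_s = 2.9891462e-06 / 0.018 = 1.66064e-04 m/s
Check: Re = rho_f * v_s * d / mu = 1000 * 1.66064e-04 * 4.6e-05 / 0.001 = 0.00764 < 1, so Stokes' law applies.

1.66064e-04 m/s


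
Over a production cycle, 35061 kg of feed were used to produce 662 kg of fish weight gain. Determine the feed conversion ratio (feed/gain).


FCR = feed consumed / weight gained
FCR = 35061 kg / 662 kg = 52.9622

52.9622


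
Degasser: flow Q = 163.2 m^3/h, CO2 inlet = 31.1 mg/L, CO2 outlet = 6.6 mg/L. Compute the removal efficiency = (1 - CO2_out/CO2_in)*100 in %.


CO2_out / CO2_in = 6.6 / 31.1 = 0.21221865
Fraction remaining = 0.21221865
efficiency = (1 - 0.21221865) * 100 = 78.7781 %

78.7781 %


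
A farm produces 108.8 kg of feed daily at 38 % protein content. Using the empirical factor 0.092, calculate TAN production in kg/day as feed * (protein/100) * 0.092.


Protein in feed = 108.8 * 38/100 = 41.344 kg/day
TAN = protein * 0.092 = 41.344 * 0.092 = 3.803648 kg/day

3.803648 kg/day


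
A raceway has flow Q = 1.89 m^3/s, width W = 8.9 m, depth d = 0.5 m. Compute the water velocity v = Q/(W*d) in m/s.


Cross-sectional area = W * d = 8.9 * 0.5 = 4.45 m^2
Velocity = Q / A = 1.89 / 4.45 = 0.424719 m/s

0.424719 m/s


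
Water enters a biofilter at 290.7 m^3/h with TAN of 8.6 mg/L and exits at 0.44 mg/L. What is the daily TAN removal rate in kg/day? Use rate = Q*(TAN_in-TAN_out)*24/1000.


Concentration drop: TAN_in - TAN_out = 8.6 - 0.44 = 8.16 mg/L
Hourly TAN removed = Q * dTAN = 290.7 m^3/h * 8.16 mg/L = 2372.112 g/h  (m^3/h * mg/L = g/h)
Daily TAN removed = 2372.112 * 24 = 56930.688 g/day
Convert to kg/day: 56930.688 / 1000 = 56.930688 kg/day

56.930688 kg/day


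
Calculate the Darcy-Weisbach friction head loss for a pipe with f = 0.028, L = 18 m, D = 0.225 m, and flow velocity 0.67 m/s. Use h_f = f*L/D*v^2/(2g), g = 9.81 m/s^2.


v^2 = 0.67^2 = 0.4489 m^2/s^2
L/D = 18/0.225 = 80
h_f = f*(L/D)*v^2/(2g) = 0.028 * 80 * 0.4489 / 19.62 = 0.0512506 m

0.0512506 m


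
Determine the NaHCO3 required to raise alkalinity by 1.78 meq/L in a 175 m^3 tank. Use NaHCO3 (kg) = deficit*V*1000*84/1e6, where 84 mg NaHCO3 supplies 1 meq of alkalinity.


Tank volume in L = 175 m^3 * 1000 = 175000 L
Total meq required = 1.78 meq/L * 175000 L = 311500 meq
NaHCO3 mass = 311500 meq * 84 mg/meq / 1e6 = 26.166 kg

26.166 kg


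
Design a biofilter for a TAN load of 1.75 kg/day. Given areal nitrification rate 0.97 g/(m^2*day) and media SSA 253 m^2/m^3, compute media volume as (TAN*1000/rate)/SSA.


A = 1.75*1000 / 0.97 = 1804.1237 m^2
V = 1804.1237 / 253 = 7.13092

7.13092 m^3


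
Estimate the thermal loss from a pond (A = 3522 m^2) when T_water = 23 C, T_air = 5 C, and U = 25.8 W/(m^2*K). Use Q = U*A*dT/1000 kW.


Temperature difference dT = 23 - 5 = 18 K
Heat loss (W) = U * A * dT = 25.8 * 3522 * 18 = 1635616.8 W
Convert to kW: 1635616.8 / 1000 = 1635.6168 kW

1635.6168 kW


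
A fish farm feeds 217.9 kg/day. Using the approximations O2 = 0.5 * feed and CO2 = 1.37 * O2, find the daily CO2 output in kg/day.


O2 = 217.9 * 0.5 = 108.95
CO2 = 108.95 * 1.37 = 149.2615

149.2615 kg/day


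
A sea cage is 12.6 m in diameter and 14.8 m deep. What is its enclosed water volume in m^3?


r = d/2 = 12.6/2 = 6.3 m
Base area = pi*r^2 = pi*6.3^2 = 124.68981 m^2
Volume = 124.68981 * 14.8 = 1845.41 m^3

1845.41 m^3


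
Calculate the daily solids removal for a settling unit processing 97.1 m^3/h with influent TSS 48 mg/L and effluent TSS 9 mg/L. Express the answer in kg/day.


Concentration drop: TSS_in - TSS_out = 48 - 9 = 39 mg/L
Hourly solids removed = Q * dTSS = 97.1 m^3/h * 39 mg/L = 3786.9 g/h  (m^3/h * mg/L = g/h)
Daily solids removed = 3786.9 * 24 = 90885.6 g/day
Convert g to kg: 90885.6 / 1000 = 90.8856 kg/day

90.8856 kg/day


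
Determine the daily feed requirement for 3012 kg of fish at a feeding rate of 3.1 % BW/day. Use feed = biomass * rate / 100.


Feeding rate fraction = 3.1% / 100 = 0.031
Daily feed = 3012 kg * 0.031 = 93.372 kg/day

93.372 kg/day


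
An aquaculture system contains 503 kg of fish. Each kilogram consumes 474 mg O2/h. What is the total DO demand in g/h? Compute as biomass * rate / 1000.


Total O2 consumption (mg/h) = 503 kg * 474 mg/(kg*h) = 238422 mg/h
Convert to g/h: 238422 / 1000 = 238.422 g/h

238.422 g/h


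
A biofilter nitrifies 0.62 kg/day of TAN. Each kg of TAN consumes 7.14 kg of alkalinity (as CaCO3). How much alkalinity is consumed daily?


Alkalinity factor: 7.14 kg CaCO3 consumed per kg TAN nitrified
alk = 0.62 kg TAN * 7.14 = 4.4268 kg CaCO3/day

4.4268 kg CaCO3/day


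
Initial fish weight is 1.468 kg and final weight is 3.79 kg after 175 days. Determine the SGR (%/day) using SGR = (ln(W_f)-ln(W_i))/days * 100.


ln(W_f) = ln(3.79) = 1.332366
ln(W_i) = ln(1.468) = 0.38390093
ln(W_f) - ln(W_i) = 1.332366 - 0.38390093 = 0.94846507
SGR = 0.94846507 / 175 * 100 = 0.54198 %/day

0.54198 %/day


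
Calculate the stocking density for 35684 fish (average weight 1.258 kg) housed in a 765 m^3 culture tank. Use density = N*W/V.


Total biomass = 35684 fish * 1.258 kg = 44890.472 kg
Density = total biomass / volume = 44890.472 / 765 = 58.6804 kg/m^3

58.6804 kg/m^3


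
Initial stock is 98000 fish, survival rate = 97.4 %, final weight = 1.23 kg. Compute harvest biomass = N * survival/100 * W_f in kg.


Survivors = 98000 * 97.4/100 = 95452 fish
Harvest biomass = survivors * W_f = 95452 * 1.23 = 117405.96 kg

117405.96 kg


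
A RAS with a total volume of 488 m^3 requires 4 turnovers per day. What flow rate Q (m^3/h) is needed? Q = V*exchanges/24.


Daily recirculation volume = 488 m^3 * 4 = 1952 m^3/day
Flow rate Q = daily volume / 24 h = 1952 / 24 = 81.3333 m^3/h

81.3333 m^3/h


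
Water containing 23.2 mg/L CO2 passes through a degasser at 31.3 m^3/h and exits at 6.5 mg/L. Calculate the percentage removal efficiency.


CO2_out / CO2_in = 6.5 / 23.2 = 0.28017241
Fraction remaining = 0.28017241
efficiency = (1 - 0.28017241) * 100 = 71.9828 %

71.9828 %


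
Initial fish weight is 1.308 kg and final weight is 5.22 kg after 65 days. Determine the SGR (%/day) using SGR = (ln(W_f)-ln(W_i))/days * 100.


ln(W_f) = ln(5.22) = 1.6524974
ln(W_i) = ln(1.308) = 0.26849925
ln(W_f) - ln(W_i) = 1.6524974 - 0.26849925 = 1.3839981
SGR = 1.3839981 / 65 * 100 = 2.12923 %/day

2.12923 %/day


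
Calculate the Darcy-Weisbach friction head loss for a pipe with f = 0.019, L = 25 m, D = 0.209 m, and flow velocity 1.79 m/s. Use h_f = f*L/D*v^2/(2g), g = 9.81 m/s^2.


v^2 = 1.79^2 = 3.2041 m^2/s^2
L/D = 25/0.209 = 119.61722
h_f = f*(L/D)*v^2/(2g) = 0.019 * 119.61722 * 3.2041 / 19.62 = 0.371154 m

0.371154 m


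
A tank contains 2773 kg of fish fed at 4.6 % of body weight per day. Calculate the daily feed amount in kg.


Feeding rate fraction = 4.6% / 100 = 0.046
Daily feed = 2773 kg * 0.046 = 127.558 kg/day

127.558 kg/day
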